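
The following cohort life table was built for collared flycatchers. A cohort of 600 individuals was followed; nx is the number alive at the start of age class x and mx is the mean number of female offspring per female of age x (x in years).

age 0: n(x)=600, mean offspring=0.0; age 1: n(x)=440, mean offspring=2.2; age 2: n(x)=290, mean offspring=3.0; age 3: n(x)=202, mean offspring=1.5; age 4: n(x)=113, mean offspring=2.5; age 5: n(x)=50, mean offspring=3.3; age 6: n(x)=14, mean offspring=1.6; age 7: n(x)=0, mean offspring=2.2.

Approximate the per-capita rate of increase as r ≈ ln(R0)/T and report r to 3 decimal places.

0.673

lx = nx/n0 = nx/600: 1, 0.73333…, 0.48333…, 0.33667…, 0.18833…, 0.08333…, 0.02333…, 0
R0 = Σ lx·mx = 0 + 1.61333… + 1.45… + 0.505… + 0.47083… + 0.275… + 0.03733… + 0 = 4.3515…
Σ x·lx·mx = 9.510667…; T = 9.510667…/4.3515… = 2.18561…
r ≈ ln(R0)/T = ln(4.3515…)/2.18561… = 0.67282… → 0.673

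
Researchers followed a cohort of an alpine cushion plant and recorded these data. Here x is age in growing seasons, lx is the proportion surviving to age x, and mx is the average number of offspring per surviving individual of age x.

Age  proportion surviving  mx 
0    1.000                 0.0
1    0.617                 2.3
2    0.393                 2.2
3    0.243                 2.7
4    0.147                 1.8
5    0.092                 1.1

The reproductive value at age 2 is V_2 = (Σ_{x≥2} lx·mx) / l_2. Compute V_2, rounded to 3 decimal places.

lx·mx for x ≥ 2: 0.8646, 0.6561, 0.2646, 0.1012 → sum = 1.8865
V_2 = 1.8865 / l_2 = 1.8865 / 0.393 = 4.800254… → 4.800

4.800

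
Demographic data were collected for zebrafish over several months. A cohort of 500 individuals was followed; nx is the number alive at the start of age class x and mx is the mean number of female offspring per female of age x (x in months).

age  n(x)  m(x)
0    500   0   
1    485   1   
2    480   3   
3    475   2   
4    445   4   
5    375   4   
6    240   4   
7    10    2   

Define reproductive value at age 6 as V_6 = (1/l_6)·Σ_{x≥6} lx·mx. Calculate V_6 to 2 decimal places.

lx = nx/n0 = nx/500: 1, 0.97, 0.96, 0.95, 0.89, 0.75, 0.48, 0.02
lx·mx for x ≥ 6: 1.92, 0.04 → sum = 1.96
V_6 = 1.96 / l_6 = 1.96 / 0.48 = 4.083333… → 4.08

4.08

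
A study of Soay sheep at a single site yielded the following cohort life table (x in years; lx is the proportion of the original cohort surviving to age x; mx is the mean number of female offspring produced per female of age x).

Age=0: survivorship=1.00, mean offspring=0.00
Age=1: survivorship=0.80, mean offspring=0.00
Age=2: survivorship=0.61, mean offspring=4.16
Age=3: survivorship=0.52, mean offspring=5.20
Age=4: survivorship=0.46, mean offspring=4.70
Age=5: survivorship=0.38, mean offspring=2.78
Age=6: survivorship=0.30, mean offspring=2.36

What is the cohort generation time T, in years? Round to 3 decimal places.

lx·mx: 0, 0, 2.5376, 2.704, 2.162, 1.0564, 0.708 → R0 = 9.168
x·lx·mx: 0, 0, 5.0752, 8.112, 8.648, 5.282, 4.248 → Σ = 31.3652
T = 31.3652 / 9.168 = 3.421161… → 3.421

3.421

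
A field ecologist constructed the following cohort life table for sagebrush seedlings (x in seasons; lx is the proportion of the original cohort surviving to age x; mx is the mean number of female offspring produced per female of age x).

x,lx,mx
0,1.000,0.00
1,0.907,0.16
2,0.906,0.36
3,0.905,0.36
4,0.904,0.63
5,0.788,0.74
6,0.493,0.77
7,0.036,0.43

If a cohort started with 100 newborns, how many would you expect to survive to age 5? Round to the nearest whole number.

79

Expected survivors = N0 · l_5 = 100 × 0.788 = 78.8 → 79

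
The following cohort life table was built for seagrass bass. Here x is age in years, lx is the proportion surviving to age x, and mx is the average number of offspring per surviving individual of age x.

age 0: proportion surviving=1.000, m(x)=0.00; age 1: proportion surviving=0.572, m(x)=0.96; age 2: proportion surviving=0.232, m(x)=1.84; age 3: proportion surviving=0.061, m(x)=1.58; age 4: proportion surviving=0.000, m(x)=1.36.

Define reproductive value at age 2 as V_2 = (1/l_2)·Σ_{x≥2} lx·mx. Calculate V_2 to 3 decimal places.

lx·mx for x ≥ 2: 0.42688, 0.09638, 0 → sum = 0.52326
V_2 = 0.52326 / l_2 = 0.52326 / 0.232 = 2.255431… → 2.255

2.255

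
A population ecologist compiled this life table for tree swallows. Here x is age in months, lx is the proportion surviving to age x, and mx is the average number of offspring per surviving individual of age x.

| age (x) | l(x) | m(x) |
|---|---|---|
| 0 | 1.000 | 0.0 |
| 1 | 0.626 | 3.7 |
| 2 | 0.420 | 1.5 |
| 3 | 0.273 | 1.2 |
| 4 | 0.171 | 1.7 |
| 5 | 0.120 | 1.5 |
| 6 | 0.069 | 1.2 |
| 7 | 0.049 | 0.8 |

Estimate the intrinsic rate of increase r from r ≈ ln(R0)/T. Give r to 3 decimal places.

0.707

R0 = Σ lx·mx = 0 + 2.3162 + 0.63 + 0.3276 + 0.2907 + 0.18 + 0.0828 + 0.0392 = 3.8665
Σ x·lx·mx = 7.393; T = 7.393/3.8665 = 1.91207…
r ≈ ln(R0)/T = ln(3.8665)/1.91207… = 0.70727… → 0.707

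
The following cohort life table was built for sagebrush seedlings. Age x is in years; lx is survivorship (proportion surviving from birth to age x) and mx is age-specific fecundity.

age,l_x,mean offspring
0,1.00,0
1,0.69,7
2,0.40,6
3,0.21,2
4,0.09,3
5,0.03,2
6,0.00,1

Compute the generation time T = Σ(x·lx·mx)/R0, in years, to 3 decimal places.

1.538

lx·mx: 0, 4.83, 2.4, 0.42, 0.27, 0.06, 0 → R0 = 7.98
x·lx·mx: 0, 4.83, 4.8, 1.26, 1.08, 0.3, 0 → Σ = 12.27
T = 12.27 / 7.98 = 1.537594… → 1.538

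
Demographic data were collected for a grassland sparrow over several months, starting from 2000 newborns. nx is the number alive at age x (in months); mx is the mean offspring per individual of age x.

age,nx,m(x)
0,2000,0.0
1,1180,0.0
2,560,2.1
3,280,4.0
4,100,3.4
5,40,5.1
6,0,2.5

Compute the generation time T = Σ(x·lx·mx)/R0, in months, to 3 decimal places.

lx = nx/n0 = nx/2000: 1, 0.59, 0.28, 0.14, 0.05, 0.02, 0
lx·mx: 0, 0, 0.588, 0.56, 0.17, 0.102, 0 → R0 = 1.42
x·lx·mx: 0, 0, 1.176, 1.68, 0.68, 0.51, 0 → Σ = 4.046
T = 4.046 / 1.42 = 2.849296… → 2.849

2.849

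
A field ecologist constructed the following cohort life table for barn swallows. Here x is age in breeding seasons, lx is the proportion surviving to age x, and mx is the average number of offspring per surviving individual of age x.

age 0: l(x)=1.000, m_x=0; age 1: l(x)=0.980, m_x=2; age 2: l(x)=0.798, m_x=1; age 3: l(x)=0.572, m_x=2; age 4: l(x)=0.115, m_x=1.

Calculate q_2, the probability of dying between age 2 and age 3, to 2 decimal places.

q_2 = (l_2 − l_3) / l_2 = (0.798 − 0.572) / 0.798
     = 0.226 / 0.798 = 0.283208… → 0.28

0.28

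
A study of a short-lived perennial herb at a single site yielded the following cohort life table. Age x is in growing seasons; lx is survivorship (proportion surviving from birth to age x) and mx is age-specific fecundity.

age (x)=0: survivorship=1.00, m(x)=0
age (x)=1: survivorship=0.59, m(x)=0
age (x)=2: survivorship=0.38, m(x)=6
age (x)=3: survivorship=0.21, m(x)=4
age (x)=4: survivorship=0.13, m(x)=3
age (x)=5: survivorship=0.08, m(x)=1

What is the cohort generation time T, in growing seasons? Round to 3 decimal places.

2.518

lx·mx: 0, 0, 2.28, 0.84, 0.39, 0.08 → R0 = 3.59
x·lx·mx: 0, 0, 4.56, 2.52, 1.56, 0.4 → Σ = 9.04
T = 9.04 / 3.59 = 2.518106… → 2.518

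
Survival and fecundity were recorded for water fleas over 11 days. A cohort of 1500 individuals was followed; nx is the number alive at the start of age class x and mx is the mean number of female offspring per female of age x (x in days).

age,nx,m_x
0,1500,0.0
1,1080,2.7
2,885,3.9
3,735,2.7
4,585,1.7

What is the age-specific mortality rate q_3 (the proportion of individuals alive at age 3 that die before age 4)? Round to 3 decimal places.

0.204

lx = nx/n0 = nx/1500: 1, 0.72, 0.59, 0.49, 0.39
q_3 = (l_3 − l_4) / l_3 = (0.49 − 0.39) / 0.49
     = 0.1 / 0.49 = 0.204082… → 0.204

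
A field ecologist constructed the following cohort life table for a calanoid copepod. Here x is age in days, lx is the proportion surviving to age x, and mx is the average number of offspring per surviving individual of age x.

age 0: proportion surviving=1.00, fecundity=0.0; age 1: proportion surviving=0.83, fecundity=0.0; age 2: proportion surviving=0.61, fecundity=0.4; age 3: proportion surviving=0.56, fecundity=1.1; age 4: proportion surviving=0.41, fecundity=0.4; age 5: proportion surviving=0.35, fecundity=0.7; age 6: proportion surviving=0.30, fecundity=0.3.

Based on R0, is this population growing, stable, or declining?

growing

R0 = Σ lx·mx = 0 + 0 + 0.244 + 0.616 + 0.164 + 0.245 + 0.09 = 1.359
R0 > 1, so the population is growing.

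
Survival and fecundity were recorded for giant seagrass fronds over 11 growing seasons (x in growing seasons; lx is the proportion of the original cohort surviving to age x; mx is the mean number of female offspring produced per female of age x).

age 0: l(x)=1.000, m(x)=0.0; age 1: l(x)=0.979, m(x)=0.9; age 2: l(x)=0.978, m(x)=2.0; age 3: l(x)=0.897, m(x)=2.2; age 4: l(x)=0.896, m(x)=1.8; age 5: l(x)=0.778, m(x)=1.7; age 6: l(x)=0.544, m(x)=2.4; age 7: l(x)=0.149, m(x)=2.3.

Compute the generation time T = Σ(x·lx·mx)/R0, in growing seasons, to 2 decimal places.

3.62

lx·mx: 0, 0.8811, 1.956, 1.9734, 1.6128, 1.3226, 1.3056, 0.3427 → R0 = 9.3942
x·lx·mx: 0, 0.8811, 3.912, 5.9202, 6.4512, 6.613, 7.8336, 2.3989 → Σ = 34.01
T = 34.01 / 9.3942 = 3.620319… → 3.62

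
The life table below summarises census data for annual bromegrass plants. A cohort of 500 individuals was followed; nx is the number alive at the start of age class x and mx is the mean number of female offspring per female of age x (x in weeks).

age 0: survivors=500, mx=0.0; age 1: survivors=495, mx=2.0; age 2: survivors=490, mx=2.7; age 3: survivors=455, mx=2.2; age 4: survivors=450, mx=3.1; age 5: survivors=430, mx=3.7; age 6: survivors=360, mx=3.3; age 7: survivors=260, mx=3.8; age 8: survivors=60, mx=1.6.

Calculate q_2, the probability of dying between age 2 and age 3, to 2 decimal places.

0.07

lx = nx/n0 = nx/500: 1, 0.99, 0.98, 0.91, 0.9, 0.86, 0.72, 0.52, 0.12
q_2 = (l_2 − l_3) / l_2 = (0.98 − 0.91) / 0.98
     = 0.07 / 0.98 = 0.071429… → 0.07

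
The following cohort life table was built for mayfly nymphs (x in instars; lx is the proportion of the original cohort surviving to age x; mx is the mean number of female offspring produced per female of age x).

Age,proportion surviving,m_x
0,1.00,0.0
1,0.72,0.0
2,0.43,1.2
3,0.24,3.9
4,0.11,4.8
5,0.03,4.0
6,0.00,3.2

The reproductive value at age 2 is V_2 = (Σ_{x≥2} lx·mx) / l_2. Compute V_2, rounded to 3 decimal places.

lx·mx for x ≥ 2: 0.516, 0.936, 0.528, 0.12, 0 → sum = 2.1
V_2 = 2.1 / l_2 = 2.1 / 0.43 = 4.883721… → 4.884

4.884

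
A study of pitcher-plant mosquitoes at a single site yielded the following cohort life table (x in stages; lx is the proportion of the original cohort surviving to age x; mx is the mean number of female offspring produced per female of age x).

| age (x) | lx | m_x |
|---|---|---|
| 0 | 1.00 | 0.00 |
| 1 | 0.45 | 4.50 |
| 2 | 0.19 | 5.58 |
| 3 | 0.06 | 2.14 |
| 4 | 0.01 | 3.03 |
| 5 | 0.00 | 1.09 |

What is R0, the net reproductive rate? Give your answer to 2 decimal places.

3.24

lx·mx by age: 0, 2.025, 1.0602, 0.1284, 0.0303, 0
R0 = Σ lx·mx = 3.2439 → 3.24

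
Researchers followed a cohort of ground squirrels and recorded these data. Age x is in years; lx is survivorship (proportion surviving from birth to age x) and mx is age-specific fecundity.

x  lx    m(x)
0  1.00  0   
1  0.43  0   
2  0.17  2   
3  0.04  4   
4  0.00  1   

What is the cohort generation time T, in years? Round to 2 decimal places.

2.32

lx·mx: 0, 0, 0.34, 0.16, 0 → R0 = 0.5
x·lx·mx: 0, 0, 0.68, 0.48, 0 → Σ = 1.16
T = 1.16 / 0.5 = 2.32 → 2.32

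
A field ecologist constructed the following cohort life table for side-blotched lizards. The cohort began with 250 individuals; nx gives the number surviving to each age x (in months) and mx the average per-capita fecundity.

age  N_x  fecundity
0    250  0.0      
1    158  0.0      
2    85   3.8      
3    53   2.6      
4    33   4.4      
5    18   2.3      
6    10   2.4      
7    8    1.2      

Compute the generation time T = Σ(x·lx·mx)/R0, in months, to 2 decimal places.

3.02

lx = nx/n0 = nx/250: 1, 0.632, 0.34, 0.212, 0.132, 0.072, 0.04, 0.032
lx·mx: 0, 0, 1.292, 0.5512, 0.5808, 0.1656, 0.096, 0.0384 → R0 = 2.724
x·lx·mx: 0, 0, 2.584, 1.6536, 2.3232, 0.828, 0.576, 0.2688 → Σ = 8.2336
T = 8.2336 / 2.724 = 3.022614… → 3.02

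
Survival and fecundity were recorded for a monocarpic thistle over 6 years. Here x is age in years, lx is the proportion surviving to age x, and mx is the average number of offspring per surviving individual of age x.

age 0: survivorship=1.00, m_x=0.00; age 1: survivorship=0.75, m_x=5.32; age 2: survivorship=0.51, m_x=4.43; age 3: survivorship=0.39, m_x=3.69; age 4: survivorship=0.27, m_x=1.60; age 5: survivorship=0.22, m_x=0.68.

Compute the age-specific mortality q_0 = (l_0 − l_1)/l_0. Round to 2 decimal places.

q_0 = (l_0 − l_1) / l_0 = (1 − 0.75) / 1
     = 0.25 / 1 = 0.25 → 0.25

0.25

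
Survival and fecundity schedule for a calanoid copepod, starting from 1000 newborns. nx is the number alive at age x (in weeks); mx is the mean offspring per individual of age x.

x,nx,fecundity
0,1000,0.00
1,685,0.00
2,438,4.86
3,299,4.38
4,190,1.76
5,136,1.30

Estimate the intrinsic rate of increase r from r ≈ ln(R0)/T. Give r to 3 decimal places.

lx = nx/n0 = nx/1000: 1, 0.685, 0.438, 0.299, 0.19, 0.136
R0 = Σ lx·mx = 0 + 0 + 2.12868 + 1.30962 + 0.3344 + 0.1768 = 3.9495
Σ x·lx·mx = 10.40782; T = 10.40782/3.9495 = 2.63522…
r ≈ ln(R0)/T = ln(3.9495)/2.63522… = 0.52124… → 0.521

0.521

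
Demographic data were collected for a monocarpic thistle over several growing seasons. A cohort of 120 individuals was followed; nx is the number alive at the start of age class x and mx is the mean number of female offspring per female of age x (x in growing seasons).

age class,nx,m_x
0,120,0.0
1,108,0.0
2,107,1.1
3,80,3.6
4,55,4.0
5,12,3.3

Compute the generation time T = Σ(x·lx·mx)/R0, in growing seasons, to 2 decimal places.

lx = nx/n0 = nx/120: 1, 0.9, 0.89167…, 0.66667…, 0.45833…, 0.1
lx·mx: 0, 0, 0.980833…, 2.4…, 1.833333…, 0.33 → R0 = 5.544167…
x·lx·mx: 0, 0, 1.961667…, 7.2…, 7.333333…, 1.65 → Σ = 18.145…
T = 18.145… / 5.544167… = 3.272809… → 3.27

3.27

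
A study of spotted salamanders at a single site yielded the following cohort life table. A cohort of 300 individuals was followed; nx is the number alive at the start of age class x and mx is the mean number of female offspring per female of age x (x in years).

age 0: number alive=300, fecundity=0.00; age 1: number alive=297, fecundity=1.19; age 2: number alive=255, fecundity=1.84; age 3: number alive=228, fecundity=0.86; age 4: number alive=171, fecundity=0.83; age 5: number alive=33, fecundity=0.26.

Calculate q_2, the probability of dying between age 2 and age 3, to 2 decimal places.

0.11

lx = nx/n0 = nx/300: 1, 0.99, 0.85, 0.76, 0.57, 0.11
q_2 = (l_2 − l_3) / l_2 = (0.85 − 0.76) / 0.85
     = 0.09 / 0.85 = 0.105882… → 0.11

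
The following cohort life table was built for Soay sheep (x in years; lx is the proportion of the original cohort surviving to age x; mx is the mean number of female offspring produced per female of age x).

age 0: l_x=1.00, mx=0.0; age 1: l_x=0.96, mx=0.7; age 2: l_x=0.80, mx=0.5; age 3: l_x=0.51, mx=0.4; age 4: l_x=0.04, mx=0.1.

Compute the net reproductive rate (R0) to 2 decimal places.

1.28

lx·mx by age: 0, 0.672, 0.4, 0.204, 0.004
R0 = Σ lx·mx = 1.28 → 1.28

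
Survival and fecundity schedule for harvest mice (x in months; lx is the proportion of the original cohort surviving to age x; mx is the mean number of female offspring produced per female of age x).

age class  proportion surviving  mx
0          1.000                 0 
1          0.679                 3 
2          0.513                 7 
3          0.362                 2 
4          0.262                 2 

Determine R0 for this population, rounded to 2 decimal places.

6.88

lx·mx by age: 0, 2.037, 3.591, 0.724, 0.524
R0 = Σ lx·mx = 6.876 → 6.88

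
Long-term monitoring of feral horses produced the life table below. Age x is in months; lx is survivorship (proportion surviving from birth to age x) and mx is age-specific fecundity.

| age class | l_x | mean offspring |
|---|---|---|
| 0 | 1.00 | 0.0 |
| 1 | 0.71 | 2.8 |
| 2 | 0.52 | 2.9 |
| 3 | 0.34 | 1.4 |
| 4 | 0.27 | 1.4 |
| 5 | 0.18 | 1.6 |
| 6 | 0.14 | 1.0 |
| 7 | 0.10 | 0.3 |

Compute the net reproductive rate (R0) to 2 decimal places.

lx·mx by age: 0, 1.988, 1.508, 0.476, 0.378, 0.288, 0.14, 0.03
R0 = Σ lx·mx = 4.808 → 4.81

4.81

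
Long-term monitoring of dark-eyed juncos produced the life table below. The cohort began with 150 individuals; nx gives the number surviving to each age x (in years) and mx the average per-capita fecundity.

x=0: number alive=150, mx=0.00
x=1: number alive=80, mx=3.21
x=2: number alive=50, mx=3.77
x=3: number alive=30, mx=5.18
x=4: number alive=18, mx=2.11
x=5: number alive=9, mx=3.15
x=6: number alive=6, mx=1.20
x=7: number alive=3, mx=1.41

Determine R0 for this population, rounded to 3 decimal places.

lx = nx/n0 = nx/150: 1, 0.53333…, 0.33333…, 0.2, 0.12, 0.06, 0.04, 0.02
lx·mx by age: 0, 1.712…, 1.256667…, 1.036, 0.2532, 0.189, 0.048, 0.0282
R0 = Σ lx·mx = 4.523067… → 4.523

4.523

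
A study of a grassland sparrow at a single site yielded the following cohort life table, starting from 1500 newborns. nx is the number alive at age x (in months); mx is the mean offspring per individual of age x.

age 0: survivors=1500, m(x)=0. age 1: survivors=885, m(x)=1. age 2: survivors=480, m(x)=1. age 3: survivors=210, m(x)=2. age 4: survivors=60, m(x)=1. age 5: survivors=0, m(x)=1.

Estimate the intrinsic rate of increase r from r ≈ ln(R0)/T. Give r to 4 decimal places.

0.1142

lx = nx/n0 = nx/1500: 1, 0.59, 0.32, 0.14, 0.04, 0
R0 = Σ lx·mx = 0 + 0.59 + 0.32 + 0.28 + 0.04 + 0 = 1.23
Σ x·lx·mx = 2.23; T = 2.23/1.23 = 1.81301…
r ≈ ln(R0)/T = ln(1.23)/1.81301… = 0.114183… → 0.1142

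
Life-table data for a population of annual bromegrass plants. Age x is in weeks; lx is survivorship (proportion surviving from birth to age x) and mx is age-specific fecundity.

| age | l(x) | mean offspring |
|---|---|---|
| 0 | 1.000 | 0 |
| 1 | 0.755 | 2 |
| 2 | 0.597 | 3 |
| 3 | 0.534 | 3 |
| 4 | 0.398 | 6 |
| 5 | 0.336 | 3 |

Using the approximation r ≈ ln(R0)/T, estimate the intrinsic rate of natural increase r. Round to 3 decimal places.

R0 = Σ lx·mx = 0 + 1.51 + 1.791 + 1.602 + 2.388 + 1.008 = 8.299
Σ x·lx·mx = 24.49; T = 24.49/8.299 = 2.95096…
r ≈ ln(R0)/T = ln(8.299)/2.95096… = 0.7171… → 0.717

0.717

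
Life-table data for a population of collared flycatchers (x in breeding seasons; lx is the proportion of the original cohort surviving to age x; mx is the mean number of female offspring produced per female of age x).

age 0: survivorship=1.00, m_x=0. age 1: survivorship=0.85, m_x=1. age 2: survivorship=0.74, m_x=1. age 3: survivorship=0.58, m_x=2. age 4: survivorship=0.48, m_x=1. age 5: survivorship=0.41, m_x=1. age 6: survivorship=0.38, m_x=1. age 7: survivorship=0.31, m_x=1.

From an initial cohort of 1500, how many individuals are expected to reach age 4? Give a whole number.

Expected survivors = N0 · l_4 = 1500 × 0.48 = 720 → 720

720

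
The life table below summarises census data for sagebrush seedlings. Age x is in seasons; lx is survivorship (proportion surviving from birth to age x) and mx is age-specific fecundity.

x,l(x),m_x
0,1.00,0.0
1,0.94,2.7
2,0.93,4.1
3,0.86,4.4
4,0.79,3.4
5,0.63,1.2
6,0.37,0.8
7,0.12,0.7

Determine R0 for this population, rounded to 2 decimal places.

lx·mx by age: 0, 2.538, 3.813, 3.784, 2.686, 0.756, 0.296, 0.084
R0 = Σ lx·mx = 13.957 → 13.96

13.96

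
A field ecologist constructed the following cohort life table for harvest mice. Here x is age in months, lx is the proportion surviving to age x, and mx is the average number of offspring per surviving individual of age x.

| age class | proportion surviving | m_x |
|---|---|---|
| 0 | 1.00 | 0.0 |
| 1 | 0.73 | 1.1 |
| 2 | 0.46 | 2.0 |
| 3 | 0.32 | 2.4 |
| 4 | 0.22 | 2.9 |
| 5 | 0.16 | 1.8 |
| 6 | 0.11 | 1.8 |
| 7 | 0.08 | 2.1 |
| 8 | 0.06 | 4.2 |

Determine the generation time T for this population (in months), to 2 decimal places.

lx·mx: 0, 0.803, 0.92, 0.768, 0.638, 0.288, 0.198, 0.168, 0.252 → R0 = 4.035
x·lx·mx: 0, 0.803, 1.84, 2.304, 2.552, 1.44, 1.188, 1.176, 2.016 → Σ = 13.319
T = 13.319 / 4.035 = 3.300867… → 3.30

3.30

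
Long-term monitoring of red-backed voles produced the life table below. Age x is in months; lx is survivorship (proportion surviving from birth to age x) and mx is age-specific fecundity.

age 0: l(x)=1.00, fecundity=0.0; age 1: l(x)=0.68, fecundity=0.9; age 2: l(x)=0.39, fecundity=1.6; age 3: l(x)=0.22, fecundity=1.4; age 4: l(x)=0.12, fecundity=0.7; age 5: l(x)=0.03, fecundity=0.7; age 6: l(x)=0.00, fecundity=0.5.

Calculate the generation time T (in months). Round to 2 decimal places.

lx·mx: 0, 0.612, 0.624, 0.308, 0.084, 0.021, 0 → R0 = 1.649
x·lx·mx: 0, 0.612, 1.248, 0.924, 0.336, 0.105, 0 → Σ = 3.225
T = 3.225 / 1.649 = 1.955731… → 1.96

1.96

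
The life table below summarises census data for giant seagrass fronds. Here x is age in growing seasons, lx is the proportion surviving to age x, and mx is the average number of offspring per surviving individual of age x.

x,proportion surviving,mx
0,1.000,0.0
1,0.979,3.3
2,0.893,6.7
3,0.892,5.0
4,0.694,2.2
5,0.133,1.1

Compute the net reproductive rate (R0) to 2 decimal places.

lx·mx by age: 0, 3.2307, 5.9831, 4.46, 1.5268, 0.1463
R0 = Σ lx·mx = 15.3469 → 15.35

15.35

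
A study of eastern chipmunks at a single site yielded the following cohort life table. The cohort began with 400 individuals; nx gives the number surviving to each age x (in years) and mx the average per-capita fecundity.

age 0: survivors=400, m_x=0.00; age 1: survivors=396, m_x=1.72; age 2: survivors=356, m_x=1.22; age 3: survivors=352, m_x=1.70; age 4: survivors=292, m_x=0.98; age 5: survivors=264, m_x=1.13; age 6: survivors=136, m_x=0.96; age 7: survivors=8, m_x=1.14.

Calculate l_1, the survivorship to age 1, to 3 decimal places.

l_1 = n_1/n_0 = 396/400 = 0.99 → 0.990

0.990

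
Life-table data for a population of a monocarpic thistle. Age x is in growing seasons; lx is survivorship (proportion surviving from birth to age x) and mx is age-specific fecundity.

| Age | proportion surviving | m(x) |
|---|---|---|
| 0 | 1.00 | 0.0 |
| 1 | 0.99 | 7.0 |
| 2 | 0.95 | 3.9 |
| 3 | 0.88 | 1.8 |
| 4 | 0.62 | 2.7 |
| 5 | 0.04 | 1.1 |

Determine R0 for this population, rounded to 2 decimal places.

lx·mx by age: 0, 6.93, 3.705, 1.584, 1.674, 0.044
R0 = Σ lx·mx = 13.937 → 13.94

13.94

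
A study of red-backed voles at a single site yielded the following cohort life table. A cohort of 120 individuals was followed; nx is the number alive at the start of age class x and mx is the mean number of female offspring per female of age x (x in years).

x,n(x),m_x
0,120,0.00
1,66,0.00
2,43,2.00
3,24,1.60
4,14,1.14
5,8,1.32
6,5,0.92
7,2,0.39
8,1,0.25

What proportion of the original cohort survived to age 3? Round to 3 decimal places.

l_3 = n_3/n_0 = 24/120 = 0.2 → 0.200

0.200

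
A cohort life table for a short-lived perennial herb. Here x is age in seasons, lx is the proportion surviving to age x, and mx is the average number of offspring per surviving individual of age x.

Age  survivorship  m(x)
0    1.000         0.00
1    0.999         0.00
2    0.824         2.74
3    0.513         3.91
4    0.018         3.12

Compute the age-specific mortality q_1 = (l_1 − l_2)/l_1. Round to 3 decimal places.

q_1 = (l_1 − l_2) / l_1 = (0.999 − 0.824) / 0.999
     = 0.175 / 0.999 = 0.175175… → 0.175

0.175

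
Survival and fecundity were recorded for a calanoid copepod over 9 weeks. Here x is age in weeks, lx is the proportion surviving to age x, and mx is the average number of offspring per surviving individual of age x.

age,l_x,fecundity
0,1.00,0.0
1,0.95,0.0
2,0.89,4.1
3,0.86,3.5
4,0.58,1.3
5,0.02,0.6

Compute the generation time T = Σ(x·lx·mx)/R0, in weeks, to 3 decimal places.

lx·mx: 0, 0, 3.649, 3.01, 0.754, 0.012 → R0 = 7.425
x·lx·mx: 0, 0, 7.298, 9.03, 3.016, 0.06 → Σ = 19.404
T = 19.404 / 7.425 = 2.613333… → 2.613

2.613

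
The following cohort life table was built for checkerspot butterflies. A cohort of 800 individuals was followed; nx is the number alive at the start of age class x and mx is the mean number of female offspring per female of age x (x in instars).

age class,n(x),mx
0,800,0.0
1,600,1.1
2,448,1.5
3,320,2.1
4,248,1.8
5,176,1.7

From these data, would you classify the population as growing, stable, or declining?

growing

lx = nx/n0 = nx/800: 1, 0.75, 0.56, 0.4, 0.31, 0.22
R0 = Σ lx·mx = 0 + 0.825 + 0.84 + 0.84 + 0.558 + 0.374 = 3.437
R0 > 1, so the population is growing.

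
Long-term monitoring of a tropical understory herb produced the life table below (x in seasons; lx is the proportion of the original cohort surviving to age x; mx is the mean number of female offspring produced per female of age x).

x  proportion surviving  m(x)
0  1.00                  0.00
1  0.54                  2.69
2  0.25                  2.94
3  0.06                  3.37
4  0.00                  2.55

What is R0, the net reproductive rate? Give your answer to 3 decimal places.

lx·mx by age: 0, 1.4526, 0.735, 0.2022, 0
R0 = Σ lx·mx = 2.3898 → 2.390

2.390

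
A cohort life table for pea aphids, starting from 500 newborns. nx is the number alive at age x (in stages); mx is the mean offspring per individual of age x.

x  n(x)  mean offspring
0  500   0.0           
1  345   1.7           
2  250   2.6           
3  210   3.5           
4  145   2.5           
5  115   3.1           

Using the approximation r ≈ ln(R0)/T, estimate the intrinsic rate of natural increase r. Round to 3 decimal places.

0.618

lx = nx/n0 = nx/500: 1, 0.69, 0.5, 0.42, 0.29, 0.23
R0 = Σ lx·mx = 0 + 1.173 + 1.3 + 1.47 + 0.725 + 0.713 = 5.381
Σ x·lx·mx = 14.648; T = 14.648/5.381 = 2.72217…
r ≈ ln(R0)/T = ln(5.381)/2.72217… = 0.61821… → 0.618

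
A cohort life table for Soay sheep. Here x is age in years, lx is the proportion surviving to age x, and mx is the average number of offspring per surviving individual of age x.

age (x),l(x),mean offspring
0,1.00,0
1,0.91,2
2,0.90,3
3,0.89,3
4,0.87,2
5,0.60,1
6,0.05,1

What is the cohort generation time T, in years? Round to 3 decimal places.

2.661

lx·mx: 0, 1.82, 2.7, 2.67, 1.74, 0.6, 0.05 → R0 = 9.58
x·lx·mx: 0, 1.82, 5.4, 8.01, 6.96, 3, 0.3 → Σ = 25.49
T = 25.49 / 9.58 = 2.660752… → 2.661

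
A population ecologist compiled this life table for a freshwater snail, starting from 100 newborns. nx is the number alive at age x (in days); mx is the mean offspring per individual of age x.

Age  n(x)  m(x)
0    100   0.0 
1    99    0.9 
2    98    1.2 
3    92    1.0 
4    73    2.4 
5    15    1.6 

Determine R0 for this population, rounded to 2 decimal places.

lx = nx/n0 = nx/100: 1, 0.99, 0.98, 0.92, 0.73, 0.15
lx·mx by age: 0, 0.891, 1.176, 0.92, 1.752, 0.24
R0 = Σ lx·mx = 4.979 → 4.98

4.98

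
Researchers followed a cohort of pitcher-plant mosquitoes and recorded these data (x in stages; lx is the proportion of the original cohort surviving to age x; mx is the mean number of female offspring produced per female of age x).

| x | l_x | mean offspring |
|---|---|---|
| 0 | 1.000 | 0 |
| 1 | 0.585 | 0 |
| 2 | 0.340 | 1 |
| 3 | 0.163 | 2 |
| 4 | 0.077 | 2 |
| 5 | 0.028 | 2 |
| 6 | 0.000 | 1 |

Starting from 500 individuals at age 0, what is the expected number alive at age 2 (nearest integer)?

Expected survivors = N0 · l_2 = 500 × 0.340 = 170 → 170

170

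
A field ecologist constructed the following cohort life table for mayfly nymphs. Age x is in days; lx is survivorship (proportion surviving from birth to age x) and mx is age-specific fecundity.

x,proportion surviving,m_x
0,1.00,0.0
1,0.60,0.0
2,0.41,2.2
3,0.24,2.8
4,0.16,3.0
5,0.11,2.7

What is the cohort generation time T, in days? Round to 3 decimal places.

lx·mx: 0, 0, 0.902, 0.672, 0.48, 0.297 → R0 = 2.351
x·lx·mx: 0, 0, 1.804, 2.016, 1.92, 1.485 → Σ = 7.225
T = 7.225 / 2.351 = 3.07316… → 3.073

3.073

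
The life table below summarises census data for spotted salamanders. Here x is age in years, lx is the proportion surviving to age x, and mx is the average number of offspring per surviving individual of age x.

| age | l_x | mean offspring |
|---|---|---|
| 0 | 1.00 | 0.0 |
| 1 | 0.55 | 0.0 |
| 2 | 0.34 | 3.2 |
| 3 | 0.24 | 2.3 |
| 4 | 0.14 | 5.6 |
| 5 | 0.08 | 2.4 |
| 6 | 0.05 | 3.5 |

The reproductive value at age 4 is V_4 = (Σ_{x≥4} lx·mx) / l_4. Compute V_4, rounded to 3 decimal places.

lx·mx for x ≥ 4: 0.784, 0.192, 0.175 → sum = 1.151
V_4 = 1.151 / l_4 = 1.151 / 0.14 = 8.221429… → 8.221

8.221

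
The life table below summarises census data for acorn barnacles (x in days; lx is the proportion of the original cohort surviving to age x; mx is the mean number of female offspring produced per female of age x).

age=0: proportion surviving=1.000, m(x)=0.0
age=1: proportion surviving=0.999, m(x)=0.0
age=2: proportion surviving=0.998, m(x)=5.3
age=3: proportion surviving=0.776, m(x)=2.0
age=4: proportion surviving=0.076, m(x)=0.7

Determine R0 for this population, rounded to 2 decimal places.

lx·mx by age: 0, 0, 5.2894, 1.552, 0.0532
R0 = Σ lx·mx = 6.8946 → 6.89

6.89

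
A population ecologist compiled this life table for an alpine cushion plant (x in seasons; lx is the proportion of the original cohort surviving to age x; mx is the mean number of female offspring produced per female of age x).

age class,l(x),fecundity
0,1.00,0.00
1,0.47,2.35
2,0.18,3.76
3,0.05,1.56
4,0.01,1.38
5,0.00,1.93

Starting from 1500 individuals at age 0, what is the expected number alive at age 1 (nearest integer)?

Expected survivors = N0 · l_1 = 1500 × 0.47 = 705 → 705

705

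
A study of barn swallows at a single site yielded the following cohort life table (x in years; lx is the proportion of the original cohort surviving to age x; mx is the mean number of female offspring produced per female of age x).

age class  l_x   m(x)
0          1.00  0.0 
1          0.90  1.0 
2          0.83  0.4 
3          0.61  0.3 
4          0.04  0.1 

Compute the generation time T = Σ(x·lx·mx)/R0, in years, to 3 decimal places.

1.500

lx·mx: 0, 0.9, 0.332, 0.183, 0.004 → R0 = 1.419
x·lx·mx: 0, 0.9, 0.664, 0.549, 0.016 → Σ = 2.129
T = 2.129 / 1.419 = 1.500352… → 1.500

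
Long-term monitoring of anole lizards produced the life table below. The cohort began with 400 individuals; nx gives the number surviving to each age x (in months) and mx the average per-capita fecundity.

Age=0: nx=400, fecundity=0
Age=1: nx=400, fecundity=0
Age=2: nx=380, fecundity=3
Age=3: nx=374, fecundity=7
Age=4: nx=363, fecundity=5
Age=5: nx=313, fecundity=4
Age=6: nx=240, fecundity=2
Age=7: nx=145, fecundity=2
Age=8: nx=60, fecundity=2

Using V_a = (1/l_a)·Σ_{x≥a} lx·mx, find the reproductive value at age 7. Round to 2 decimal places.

2.83

lx = nx/n0 = nx/400: 1, 1, 0.95, 0.935, 0.9075, 0.7825, 0.6, 0.3625, 0.15
lx·mx for x ≥ 7: 0.725, 0.3 → sum = 1.025
V_7 = 1.025 / l_7 = 1.025 / 0.3625 = 2.827586… → 2.83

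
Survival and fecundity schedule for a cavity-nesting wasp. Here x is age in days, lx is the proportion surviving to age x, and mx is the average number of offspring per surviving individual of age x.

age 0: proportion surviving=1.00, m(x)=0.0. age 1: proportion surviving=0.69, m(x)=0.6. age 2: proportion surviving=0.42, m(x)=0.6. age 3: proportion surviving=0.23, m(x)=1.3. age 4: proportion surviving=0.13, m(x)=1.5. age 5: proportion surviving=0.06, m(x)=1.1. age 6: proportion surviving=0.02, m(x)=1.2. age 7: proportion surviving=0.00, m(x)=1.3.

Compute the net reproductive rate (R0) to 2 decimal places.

lx·mx by age: 0, 0.414, 0.252, 0.299, 0.195, 0.066, 0.024, 0
R0 = Σ lx·mx = 1.25 → 1.25

1.25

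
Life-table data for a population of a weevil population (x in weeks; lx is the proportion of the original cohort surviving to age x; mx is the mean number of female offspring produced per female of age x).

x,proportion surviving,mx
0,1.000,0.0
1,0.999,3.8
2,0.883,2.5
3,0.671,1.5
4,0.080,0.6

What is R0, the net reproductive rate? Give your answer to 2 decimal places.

lx·mx by age: 0, 3.7962, 2.2075, 1.0065, 0.048
R0 = Σ lx·mx = 7.0582 → 7.06

7.06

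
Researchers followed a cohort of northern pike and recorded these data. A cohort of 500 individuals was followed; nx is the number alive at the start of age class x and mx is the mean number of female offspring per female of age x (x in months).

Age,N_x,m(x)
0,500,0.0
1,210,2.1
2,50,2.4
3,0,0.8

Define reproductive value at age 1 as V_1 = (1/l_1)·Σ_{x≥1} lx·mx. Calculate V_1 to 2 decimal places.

lx = nx/n0 = nx/500: 1, 0.42, 0.1, 0
lx·mx for x ≥ 1: 0.882, 0.24, 0 → sum = 1.122
V_1 = 1.122 / l_1 = 1.122 / 0.42 = 2.671429… → 2.67

2.67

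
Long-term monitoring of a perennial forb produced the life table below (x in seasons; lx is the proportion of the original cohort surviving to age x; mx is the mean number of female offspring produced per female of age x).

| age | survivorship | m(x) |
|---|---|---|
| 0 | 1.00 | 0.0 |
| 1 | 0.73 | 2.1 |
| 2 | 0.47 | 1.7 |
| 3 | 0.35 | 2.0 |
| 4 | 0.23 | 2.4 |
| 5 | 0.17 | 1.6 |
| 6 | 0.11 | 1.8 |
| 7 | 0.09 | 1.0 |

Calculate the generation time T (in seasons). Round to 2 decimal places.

lx·mx: 0, 1.533, 0.799, 0.7, 0.552, 0.272, 0.198, 0.09 → R0 = 4.144
x·lx·mx: 0, 1.533, 1.598, 2.1, 2.208, 1.36, 1.188, 0.63 → Σ = 10.617
T = 10.617 / 4.144 = 2.562017… → 2.56

2.56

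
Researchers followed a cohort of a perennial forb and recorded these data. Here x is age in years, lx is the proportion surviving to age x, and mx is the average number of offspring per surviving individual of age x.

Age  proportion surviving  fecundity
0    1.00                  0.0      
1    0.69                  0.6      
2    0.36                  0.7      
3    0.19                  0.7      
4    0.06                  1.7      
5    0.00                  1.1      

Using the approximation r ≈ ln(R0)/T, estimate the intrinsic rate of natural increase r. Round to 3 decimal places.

R0 = Σ lx·mx = 0 + 0.414 + 0.252 + 0.133 + 0.102 + 0 = 0.901
Σ x·lx·mx = 1.725; T = 1.725/0.901 = 1.91454…
r ≈ ln(R0)/T = ln(0.901)/1.91454… = -0.05445… → -0.054

-0.054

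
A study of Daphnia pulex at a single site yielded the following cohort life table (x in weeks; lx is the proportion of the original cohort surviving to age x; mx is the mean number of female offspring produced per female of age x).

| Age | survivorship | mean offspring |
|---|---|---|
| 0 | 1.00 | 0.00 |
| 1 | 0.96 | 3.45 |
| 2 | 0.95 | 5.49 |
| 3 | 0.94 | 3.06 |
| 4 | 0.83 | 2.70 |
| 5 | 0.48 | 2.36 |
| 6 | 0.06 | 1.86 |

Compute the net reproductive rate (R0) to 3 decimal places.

lx·mx by age: 0, 3.312, 5.2155, 2.8764, 2.241, 1.1328, 0.1116
R0 = Σ lx·mx = 14.8893 → 14.889

14.889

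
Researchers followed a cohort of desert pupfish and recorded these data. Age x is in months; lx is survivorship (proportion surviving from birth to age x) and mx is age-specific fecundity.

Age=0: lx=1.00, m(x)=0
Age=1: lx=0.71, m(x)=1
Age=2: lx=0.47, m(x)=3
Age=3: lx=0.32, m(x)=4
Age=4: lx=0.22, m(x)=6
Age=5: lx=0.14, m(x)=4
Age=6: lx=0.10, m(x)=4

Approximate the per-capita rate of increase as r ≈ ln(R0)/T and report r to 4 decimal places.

0.5527

R0 = Σ lx·mx = 0 + 0.71 + 1.41 + 1.28 + 1.32 + 0.56 + 0.4 = 5.68
Σ x·lx·mx = 17.85; T = 17.85/5.68 = 3.14261…
r ≈ ln(R0)/T = ln(5.68)/3.14261… = 0.552711… → 0.5527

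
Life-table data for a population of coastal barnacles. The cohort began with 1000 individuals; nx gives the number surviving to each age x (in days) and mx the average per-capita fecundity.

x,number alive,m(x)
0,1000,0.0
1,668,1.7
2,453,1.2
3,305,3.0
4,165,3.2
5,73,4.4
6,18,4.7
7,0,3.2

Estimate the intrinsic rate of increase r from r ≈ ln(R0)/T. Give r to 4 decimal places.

0.4838

lx = nx/n0 = nx/1000: 1, 0.668, 0.453, 0.305, 0.165, 0.073, 0.018, 0
R0 = Σ lx·mx = 0 + 1.1356 + 0.5436 + 0.915 + 0.528 + 0.3212 + 0.0846 + 0 = 3.528
Σ x·lx·mx = 9.1934; T = 9.1934/3.528 = 2.60584…
r ≈ ln(R0)/T = ln(3.528)/2.60584… = 0.48381… → 0.4838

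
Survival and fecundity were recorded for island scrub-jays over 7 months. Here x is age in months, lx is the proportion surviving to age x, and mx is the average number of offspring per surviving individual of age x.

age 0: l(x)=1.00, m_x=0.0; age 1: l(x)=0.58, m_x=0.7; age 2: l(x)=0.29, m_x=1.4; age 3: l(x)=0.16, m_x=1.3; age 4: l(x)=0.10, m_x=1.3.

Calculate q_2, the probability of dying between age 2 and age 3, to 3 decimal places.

q_2 = (l_2 − l_3) / l_2 = (0.29 − 0.16) / 0.29
     = 0.13 / 0.29 = 0.448276… → 0.448

0.448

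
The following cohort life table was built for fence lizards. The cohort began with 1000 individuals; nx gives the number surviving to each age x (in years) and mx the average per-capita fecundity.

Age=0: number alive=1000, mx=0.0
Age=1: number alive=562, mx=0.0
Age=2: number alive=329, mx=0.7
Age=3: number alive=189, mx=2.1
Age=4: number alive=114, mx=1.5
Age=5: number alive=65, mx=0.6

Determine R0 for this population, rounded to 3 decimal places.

lx = nx/n0 = nx/1000: 1, 0.562, 0.329, 0.189, 0.114, 0.065
lx·mx by age: 0, 0, 0.2303, 0.3969, 0.171, 0.039
R0 = Σ lx·mx = 0.8372 → 0.837

0.837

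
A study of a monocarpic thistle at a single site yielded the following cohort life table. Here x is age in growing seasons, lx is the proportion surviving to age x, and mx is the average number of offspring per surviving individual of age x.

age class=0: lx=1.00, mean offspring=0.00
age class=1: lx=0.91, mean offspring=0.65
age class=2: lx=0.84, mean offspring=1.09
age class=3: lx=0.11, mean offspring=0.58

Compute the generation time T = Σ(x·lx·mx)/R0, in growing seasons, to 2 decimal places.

1.66

lx·mx: 0, 0.5915, 0.9156, 0.0638 → R0 = 1.5709
x·lx·mx: 0, 0.5915, 1.8312, 0.1914 → Σ = 2.6141
T = 2.6141 / 1.5709 = 1.664078… → 1.66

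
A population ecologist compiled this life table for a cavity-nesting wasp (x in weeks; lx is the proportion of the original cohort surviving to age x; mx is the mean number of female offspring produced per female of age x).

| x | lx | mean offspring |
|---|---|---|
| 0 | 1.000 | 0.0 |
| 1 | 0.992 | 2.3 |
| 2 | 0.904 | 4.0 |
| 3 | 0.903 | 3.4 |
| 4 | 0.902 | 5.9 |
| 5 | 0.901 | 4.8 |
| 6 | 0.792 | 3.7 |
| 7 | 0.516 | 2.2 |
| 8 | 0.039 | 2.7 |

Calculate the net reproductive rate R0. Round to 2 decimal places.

lx·mx by age: 0, 2.2816, 3.616, 3.0702, 5.3218, 4.3248, 2.9304, 1.1352, 0.1053
R0 = Σ lx·mx = 22.7853 → 22.79

22.79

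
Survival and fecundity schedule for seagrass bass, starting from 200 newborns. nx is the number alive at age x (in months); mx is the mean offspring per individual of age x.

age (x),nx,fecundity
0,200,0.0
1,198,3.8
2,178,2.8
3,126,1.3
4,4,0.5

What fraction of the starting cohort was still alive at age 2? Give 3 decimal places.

l_2 = n_2/n_0 = 178/200 = 0.89 → 0.890

0.890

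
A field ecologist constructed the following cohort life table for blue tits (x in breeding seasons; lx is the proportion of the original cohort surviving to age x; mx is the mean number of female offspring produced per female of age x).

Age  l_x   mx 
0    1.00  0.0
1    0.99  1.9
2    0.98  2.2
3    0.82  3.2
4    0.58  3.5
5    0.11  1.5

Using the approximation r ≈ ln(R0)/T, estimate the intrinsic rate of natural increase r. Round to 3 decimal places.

0.839

R0 = Σ lx·mx = 0 + 1.881 + 2.156 + 2.624 + 2.03 + 0.165 = 8.856
Σ x·lx·mx = 23.01; T = 23.01/8.856 = 2.59824…
r ≈ ln(R0)/T = ln(8.856)/2.59824… = 0.83945… → 0.839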